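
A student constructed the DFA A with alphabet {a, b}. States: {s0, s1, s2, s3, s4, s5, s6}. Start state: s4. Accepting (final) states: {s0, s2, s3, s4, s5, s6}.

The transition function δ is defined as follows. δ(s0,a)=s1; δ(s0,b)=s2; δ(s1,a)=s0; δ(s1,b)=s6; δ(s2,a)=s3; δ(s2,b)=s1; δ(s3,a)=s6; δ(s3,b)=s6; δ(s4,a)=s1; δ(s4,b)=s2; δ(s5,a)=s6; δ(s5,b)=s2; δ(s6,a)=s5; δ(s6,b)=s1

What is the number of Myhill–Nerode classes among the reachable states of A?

4

Initial partition by acceptance: {s0,s2,s3,s4,s5,s6} | {s1}.
Split {s0,s2,s3,s4,s5,s6} by δ(·,a) → {s2,s3,s5,s6} and {s0,s4}.
On input b, block {s2,s3,s5,s6} splits into {s2,s6} and {s3,s5}.
The partition is now stable with 4 blocks: {s2,s6} | {s1} | {s0,s4} | {s3,s5}.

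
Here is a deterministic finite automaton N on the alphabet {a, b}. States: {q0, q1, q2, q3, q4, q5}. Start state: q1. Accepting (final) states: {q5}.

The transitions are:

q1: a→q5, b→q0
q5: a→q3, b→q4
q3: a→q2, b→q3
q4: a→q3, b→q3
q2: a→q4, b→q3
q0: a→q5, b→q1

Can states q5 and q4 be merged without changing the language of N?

All states are reachable from the start state.
P0 = {q5} | {q0,q1,q2,q3,q4}.
Refine {q0,q1,q2,q3,q4} on symbol a: members go to different blocks, giving {q2,q3,q4} and {q0,q1}.
Stable partition: {q5} | {q2,q3,q4} | {q0,q1} — 3 equivalence classes.
q5 and q4 end up in different blocks, so they are distinguishable. For instance, the string 'ε' is accepted from only q5.

No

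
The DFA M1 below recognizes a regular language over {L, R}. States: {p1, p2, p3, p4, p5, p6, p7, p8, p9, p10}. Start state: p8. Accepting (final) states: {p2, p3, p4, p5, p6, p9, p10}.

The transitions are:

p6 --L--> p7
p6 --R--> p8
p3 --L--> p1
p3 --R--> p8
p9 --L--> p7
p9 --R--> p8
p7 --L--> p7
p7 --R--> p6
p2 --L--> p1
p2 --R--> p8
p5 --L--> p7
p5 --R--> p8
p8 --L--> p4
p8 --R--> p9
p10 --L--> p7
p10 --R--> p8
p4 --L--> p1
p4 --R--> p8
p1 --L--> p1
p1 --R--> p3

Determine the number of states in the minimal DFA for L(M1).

3

First remove the unreachable states {p2,p5,p10}; 7 states remain.
Start with accepting vs non-accepting: {p3,p4,p6,p9} | {p1,p7,p8}.
Refine {p1,p7,p8} on symbol L: members go to different blocks, giving {p1,p7} and {p8}.
Stable partition: {p3,p4,p6,p9} | {p1,p7} | {p8} — 3 equivalence classes.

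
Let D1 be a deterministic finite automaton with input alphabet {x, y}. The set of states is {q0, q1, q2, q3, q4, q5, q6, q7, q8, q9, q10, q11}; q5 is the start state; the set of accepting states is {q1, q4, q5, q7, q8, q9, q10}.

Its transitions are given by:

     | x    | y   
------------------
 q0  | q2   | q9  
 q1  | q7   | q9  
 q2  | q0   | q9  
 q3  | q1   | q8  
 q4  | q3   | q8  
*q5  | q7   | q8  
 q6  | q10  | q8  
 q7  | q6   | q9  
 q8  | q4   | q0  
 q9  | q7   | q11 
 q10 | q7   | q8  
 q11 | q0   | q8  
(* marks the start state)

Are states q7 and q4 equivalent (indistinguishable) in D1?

All states are reachable from the start state.
P0 = {q1,q4,q5,q7,q8,q9,q10} | {q0,q2,q3,q6,q11}.
Split {q1,q4,q5,q7,q8,q9,q10} by δ(·,x) → {q1,q5,q8,q9,q10} and {q4,q7}.
Refine {q1,q5,q8,q9,q10} on symbol y: members go to different blocks, giving {q1,q5,q10} and {q8,q9}.
Split {q0,q2,q3,q6,q11} by δ(·,x) → {q0,q2,q11} and {q3,q6}.
Stable partition: {q1,q5,q10} | {q0,q2,q11} | {q4,q7} | {q8,q9} | {q3,q6} — 5 equivalence classes.
q7 and q4 lie in the same block of the stable partition, so they are equivalent — no string distinguishes them.

Yes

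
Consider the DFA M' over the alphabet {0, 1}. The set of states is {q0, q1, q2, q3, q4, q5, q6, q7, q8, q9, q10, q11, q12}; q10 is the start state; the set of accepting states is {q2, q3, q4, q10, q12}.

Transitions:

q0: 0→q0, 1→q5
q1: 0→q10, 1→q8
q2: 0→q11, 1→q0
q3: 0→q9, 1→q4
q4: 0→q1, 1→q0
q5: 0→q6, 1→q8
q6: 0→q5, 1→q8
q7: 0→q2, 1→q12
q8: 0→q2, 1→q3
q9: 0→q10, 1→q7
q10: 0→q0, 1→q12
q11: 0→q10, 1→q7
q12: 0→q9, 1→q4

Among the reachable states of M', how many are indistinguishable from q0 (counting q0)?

All states are reachable from the start state.
Initial partition by acceptance: {q2,q3,q4,q10,q12} | {q0,q1,q5,q6,q7,q8,q9,q11}.
Refine {q2,q3,q4,q10,q12} on symbol 1: members go to different blocks, giving {q3,q10,q12} and {q2,q4}.
On input 1, block {q3,q10,q12} splits into {q3,q12} and {q10}.
Split {q0,q1,q5,q6,q7,q8,q9,q11} by δ(·,0) → {q0,q5,q6} and {q1,q9,q11} and {q7,q8}.
On input 1, block {q0,q5,q6} splits into {q5,q6} and {q0}.
Stable partition: {q3,q12} | {q5,q6} | {q2,q4} | {q10} | {q1,q9,q11} | {q7,q8} | {q0} — 7 equivalence classes.
State q0 belongs to the block {q0}, which has 1 states.

1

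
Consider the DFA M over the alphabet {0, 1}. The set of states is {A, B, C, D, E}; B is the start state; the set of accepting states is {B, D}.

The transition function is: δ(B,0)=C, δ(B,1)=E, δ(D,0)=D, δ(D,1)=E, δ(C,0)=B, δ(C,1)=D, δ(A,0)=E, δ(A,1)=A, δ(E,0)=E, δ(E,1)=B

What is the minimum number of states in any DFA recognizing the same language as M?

4

Reachable states from the start: {B,C,D,E}. Unreachable: {A} — drop them.
P0 = {B,D} | {C,E}.
Refine {B,D} on symbol 0: members go to different blocks, giving {B} and {D}.
Refine {C,E} on symbol 0: members go to different blocks, giving {C} and {E}.
Stable partition: {B} | {C} | {D} | {E} — 4 equivalence classes.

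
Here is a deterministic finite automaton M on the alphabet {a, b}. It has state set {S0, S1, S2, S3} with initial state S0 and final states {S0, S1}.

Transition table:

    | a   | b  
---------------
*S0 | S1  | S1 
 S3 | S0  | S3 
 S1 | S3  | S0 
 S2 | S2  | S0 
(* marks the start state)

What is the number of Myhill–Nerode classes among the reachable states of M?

First remove the unreachable states {S2}; 3 states remain.
Start with accepting vs non-accepting: {S0,S1} | {S3}.
Refine {S0,S1} on symbol a: members go to different blocks, giving {S0} and {S1}.
The partition is now stable with 3 blocks: {S0} | {S3} | {S1}.

3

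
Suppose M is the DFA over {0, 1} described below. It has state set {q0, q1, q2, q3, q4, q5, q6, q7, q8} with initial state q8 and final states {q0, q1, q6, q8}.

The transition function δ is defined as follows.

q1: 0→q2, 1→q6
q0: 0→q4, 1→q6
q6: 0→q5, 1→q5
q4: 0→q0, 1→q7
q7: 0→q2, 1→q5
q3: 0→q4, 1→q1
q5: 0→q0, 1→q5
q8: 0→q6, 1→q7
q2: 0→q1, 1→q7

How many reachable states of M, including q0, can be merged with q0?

2

Reachable states from the start: {q0,q1,q2,q4,q5,q6,q7,q8}. Unreachable: {q3} — drop them.
P0 = {q0,q1,q6,q8} | {q2,q4,q5,q7}.
On input 0, block {q0,q1,q6,q8} splits into {q0,q1,q6} and {q8}.
Refine {q0,q1,q6} on symbol 1: members go to different blocks, giving {q0,q1} and {q6}.
On input 0, block {q2,q4,q5,q7} splits into {q2,q4,q5} and {q7}.
Split {q2,q4,q5} by δ(·,1) → {q2,q4} and {q5}.
No further refinement is possible. Final partition (6 blocks): {q0,q1} | {q2,q4} | {q8} | {q6} | {q7} | {q5}.
The equivalence class containing q0 is {q0,q1}, of size 2.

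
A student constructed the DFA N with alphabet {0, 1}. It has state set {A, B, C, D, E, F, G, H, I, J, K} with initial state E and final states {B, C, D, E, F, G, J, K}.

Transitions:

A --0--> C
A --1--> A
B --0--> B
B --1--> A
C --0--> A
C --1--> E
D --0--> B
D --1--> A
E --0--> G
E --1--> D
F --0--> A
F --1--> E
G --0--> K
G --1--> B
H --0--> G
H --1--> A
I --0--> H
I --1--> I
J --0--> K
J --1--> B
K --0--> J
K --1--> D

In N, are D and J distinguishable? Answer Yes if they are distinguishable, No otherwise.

Yes

First remove the unreachable states {F,H,I}; 8 states remain.
Start with accepting vs non-accepting: {B,C,D,E,G,J,K} | {A}.
Refine {B,C,D,E,G,J,K} on symbol 0: members go to different blocks, giving {B,D,E,G,J,K} and {C}.
Split {B,D,E,G,J,K} by δ(·,1) → {E,G,J,K} and {B,D}.
The partition is now stable with 4 blocks: {E,G,J,K} | {A} | {C} | {B,D}.
D and J end up in different blocks, so they are distinguishable. For instance, the string '1' is accepted from only J.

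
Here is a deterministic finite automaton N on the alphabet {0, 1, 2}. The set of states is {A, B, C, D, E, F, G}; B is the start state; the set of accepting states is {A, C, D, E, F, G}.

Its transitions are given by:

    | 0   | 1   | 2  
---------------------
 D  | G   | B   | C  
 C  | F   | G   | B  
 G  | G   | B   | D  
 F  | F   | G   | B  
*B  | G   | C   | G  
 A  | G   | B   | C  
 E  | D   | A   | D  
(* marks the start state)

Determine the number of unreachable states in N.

2

Starting at B and following transitions, the reachable set is {B, C, D, F, G}. That leaves A, E unreachable — 2 in total.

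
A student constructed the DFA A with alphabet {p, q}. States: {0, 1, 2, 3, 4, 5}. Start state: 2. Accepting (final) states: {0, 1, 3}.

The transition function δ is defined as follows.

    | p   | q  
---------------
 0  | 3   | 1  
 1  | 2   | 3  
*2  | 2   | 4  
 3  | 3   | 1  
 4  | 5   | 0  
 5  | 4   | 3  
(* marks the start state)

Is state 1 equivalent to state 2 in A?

No

Every state is reachable, so we keep all 6.
Initial partition by acceptance: {0,1,3} | {2,4,5}.
Split {0,1,3} by δ(·,p) → {0,3} and {1}.
Refine {2,4,5} on symbol q: members go to different blocks, giving {4,5} and {2}.
Stable partition: {0,3} | {4,5} | {1} | {2} — 4 equivalence classes.
1 and 2 end up in different blocks, so they are distinguishable. For instance, the string 'ε' is accepted from only 1.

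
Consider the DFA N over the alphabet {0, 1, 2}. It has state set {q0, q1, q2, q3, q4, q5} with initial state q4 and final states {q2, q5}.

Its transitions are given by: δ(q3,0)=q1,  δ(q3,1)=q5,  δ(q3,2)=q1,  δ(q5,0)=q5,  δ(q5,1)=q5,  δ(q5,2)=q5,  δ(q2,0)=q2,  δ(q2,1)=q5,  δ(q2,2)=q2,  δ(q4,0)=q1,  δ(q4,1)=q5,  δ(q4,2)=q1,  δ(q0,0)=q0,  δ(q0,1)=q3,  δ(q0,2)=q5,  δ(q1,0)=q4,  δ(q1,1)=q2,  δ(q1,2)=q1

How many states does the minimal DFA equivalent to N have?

First remove the unreachable states {q0,q3}; 4 states remain.
P0 = {q2,q5} | {q1,q4}.
No further refinement is possible. Final partition (2 blocks): {q2,q5} | {q1,q4}.

2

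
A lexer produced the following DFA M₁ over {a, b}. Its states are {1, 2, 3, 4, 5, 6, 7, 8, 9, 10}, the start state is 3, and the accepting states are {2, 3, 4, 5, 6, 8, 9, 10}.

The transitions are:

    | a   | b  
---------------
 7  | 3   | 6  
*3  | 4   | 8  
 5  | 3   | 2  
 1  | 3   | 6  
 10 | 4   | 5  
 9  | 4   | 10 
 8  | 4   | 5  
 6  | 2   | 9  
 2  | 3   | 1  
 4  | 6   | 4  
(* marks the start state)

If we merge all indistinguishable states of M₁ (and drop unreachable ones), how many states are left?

First remove the unreachable states {7}; 9 states remain.
Initial partition by acceptance: {2,3,4,5,6,8,9,10} | {1}.
On input b, block {2,3,4,5,6,8,9,10} splits into {3,4,5,6,8,9,10} and {2}.
Split {3,4,5,6,8,9,10} by δ(·,a) → {3,4,5,8,9,10} and {6}.
On input a, block {3,4,5,8,9,10} splits into {3,5,8,9,10} and {4}.
On input a, block {3,5,8,9,10} splits into {3,8,9,10} and {5}.
On input b, block {3,8,9,10} splits into {3,9} and {8,10}.
Stable partition: {3,9} | {1} | {2} | {6} | {4} | {5} | {8,10} — 7 equivalence classes.

7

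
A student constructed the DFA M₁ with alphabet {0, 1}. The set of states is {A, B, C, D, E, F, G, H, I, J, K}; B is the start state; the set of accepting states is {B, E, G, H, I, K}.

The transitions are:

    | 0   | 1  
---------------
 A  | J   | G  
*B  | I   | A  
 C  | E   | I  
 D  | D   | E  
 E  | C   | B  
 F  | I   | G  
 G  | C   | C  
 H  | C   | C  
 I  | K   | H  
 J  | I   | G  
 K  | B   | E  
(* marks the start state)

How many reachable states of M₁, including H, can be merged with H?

2

First remove the unreachable states {D,F}; 9 states remain.
P0 = {B,E,G,H,I,K} | {A,C,J}.
On input 0, block {B,E,G,H,I,K} splits into {B,I,K} and {E,G,H}.
Split {B,I,K} by δ(·,1) → {I,K} and {B}.
Refine {I,K} on symbol 0: members go to different blocks, giving {I} and {K}.
Refine {A,C,J} on symbol 0: members go to different blocks, giving {A} and {C} and {J}.
Split {E,G,H} by δ(·,1) → {G,H} and {E}.
No further refinement is possible. Final partition (8 blocks): {I} | {A} | {G,H} | {B} | {K} | {C} | {J} | {E}.
State H belongs to the block {G,H}, which has 2 states.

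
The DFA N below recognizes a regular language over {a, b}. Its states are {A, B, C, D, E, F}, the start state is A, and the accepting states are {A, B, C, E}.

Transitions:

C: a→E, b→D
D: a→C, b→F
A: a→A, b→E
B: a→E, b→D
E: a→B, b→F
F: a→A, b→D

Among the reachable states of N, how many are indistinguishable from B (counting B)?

Every state is reachable, so we keep all 6.
P0 = {A,B,C,E} | {D,F}.
Split {A,B,C,E} by δ(·,b) → {B,C,E} and {A}.
Split {D,F} by δ(·,a) → {D} and {F}.
Split {B,C,E} by δ(·,b) → {B,C} and {E}.
The partition is now stable with 5 blocks: {B,C} | {D} | {A} | {F} | {E}.
The equivalence class containing B is {B,C}, of size 2.

2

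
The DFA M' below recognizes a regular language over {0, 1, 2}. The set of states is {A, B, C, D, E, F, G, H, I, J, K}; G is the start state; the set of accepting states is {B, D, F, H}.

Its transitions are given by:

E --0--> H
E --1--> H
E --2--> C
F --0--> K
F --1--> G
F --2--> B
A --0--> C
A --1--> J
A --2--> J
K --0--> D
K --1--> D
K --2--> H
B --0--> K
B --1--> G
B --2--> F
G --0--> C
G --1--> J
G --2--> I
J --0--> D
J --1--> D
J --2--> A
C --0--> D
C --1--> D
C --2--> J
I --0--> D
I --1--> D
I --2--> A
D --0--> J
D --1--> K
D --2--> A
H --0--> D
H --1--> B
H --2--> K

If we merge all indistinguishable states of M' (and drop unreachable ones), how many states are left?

7

First remove the unreachable states {E}; 10 states remain.
P0 = {B,D,F,H} | {A,C,G,I,J,K}.
On input 0, block {B,D,F,H} splits into {B,D,F} and {H}.
On input 2, block {B,D,F} splits into {B,F} and {D}.
Split {A,C,G,I,J,K} by δ(·,0) → {C,I,J,K} and {A,G}.
Split {C,I,J,K} by δ(·,2) → {I,J} and {C} and {K}.
No further refinement is possible. Final partition (7 blocks): {B,F} | {I,J} | {H} | {D} | {A,G} | {C} | {K}.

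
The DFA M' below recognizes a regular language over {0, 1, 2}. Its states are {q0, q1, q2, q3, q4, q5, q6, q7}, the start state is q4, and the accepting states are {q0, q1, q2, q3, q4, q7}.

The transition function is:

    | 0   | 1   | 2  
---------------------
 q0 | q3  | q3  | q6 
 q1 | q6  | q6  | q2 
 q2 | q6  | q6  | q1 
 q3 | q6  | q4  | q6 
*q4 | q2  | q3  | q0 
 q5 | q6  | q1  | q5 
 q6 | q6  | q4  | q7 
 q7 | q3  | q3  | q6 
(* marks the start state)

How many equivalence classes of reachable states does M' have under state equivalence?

5

First remove the unreachable states {q5}; 7 states remain.
Initial partition by acceptance: {q0,q1,q2,q3,q4,q7} | {q6}.
On input 0, block {q0,q1,q2,q3,q4,q7} splits into {q0,q4,q7} and {q1,q2,q3}.
Refine {q0,q4,q7} on symbol 2: members go to different blocks, giving {q0,q7} and {q4}.
Refine {q1,q2,q3} on symbol 1: members go to different blocks, giving {q1,q2} and {q3}.
Stable partition: {q0,q7} | {q6} | {q1,q2} | {q4} | {q3} — 5 equivalence classes.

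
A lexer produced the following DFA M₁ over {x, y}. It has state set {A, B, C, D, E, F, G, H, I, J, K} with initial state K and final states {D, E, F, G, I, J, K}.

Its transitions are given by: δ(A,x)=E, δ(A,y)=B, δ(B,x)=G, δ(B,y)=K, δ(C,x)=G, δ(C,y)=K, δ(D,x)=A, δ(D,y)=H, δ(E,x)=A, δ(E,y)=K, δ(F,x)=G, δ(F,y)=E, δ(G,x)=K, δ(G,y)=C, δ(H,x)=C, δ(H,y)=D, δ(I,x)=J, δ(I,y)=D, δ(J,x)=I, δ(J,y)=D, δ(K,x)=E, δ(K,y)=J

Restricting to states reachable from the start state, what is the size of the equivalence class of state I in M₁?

2

Reachable states from the start: {A,B,C,D,E,G,H,I,J,K}. Unreachable: {F} — drop them.
P0 = {D,E,G,I,J,K} | {A,B,C,H}.
Split {D,E,G,I,J,K} by δ(·,x) → {G,I,J,K} and {D,E}.
Refine {G,I,J,K} on symbol x: members go to different blocks, giving {G,I,J} and {K}.
Split {G,I,J} by δ(·,x) → {I,J} and {G}.
Split {A,B,C,H} by δ(·,x) → {B,C} and {A} and {H}.
Refine {D,E} on symbol y: members go to different blocks, giving {D} and {E}.
No further refinement is possible. Final partition (8 blocks): {I,J} | {B,C} | {D} | {K} | {G} | {A} | {H} | {E}.
State I belongs to the block {I,J}, which has 2 states.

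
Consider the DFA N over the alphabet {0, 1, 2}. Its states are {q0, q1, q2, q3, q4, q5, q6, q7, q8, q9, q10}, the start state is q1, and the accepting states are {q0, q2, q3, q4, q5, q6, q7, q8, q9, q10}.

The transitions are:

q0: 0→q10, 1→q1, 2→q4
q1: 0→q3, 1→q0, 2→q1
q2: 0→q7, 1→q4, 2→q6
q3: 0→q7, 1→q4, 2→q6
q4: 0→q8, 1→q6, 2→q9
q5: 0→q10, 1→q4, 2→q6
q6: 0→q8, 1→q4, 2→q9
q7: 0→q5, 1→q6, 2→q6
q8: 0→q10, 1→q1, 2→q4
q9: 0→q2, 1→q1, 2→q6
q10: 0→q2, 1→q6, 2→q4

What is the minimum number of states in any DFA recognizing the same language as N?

4

Every state is reachable, so we keep all 11.
P0 = {q0,q2,q3,q4,q5,q6,q7,q8,q9,q10} | {q1}.
On input 1, block {q0,q2,q3,q4,q5,q6,q7,q8,q9,q10} splits into {q2,q3,q4,q5,q6,q7,q10} and {q0,q8,q9}.
Refine {q2,q3,q4,q5,q6,q7,q10} on symbol 0: members go to different blocks, giving {q2,q3,q5,q7,q10} and {q4,q6}.
The partition is now stable with 4 blocks: {q2,q3,q5,q7,q10} | {q1} | {q0,q8,q9} | {q4,q6}.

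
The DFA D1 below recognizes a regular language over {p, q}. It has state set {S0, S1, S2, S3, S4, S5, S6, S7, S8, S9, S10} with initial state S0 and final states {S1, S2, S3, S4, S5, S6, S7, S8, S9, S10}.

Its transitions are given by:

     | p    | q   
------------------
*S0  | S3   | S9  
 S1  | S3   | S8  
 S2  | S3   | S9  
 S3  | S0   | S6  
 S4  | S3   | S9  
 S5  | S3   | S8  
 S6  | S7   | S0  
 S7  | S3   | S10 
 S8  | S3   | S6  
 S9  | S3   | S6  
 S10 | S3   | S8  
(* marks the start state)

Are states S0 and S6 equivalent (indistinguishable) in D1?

No

Reachable states from the start: {S0,S3,S6,S7,S8,S9,S10}. Unreachable: {S1,S2,S4,S5} — drop them.
P0 = {S3,S6,S7,S8,S9,S10} | {S0}.
On input p, block {S3,S6,S7,S8,S9,S10} splits into {S6,S7,S8,S9,S10} and {S3}.
Refine {S6,S7,S8,S9,S10} on symbol p: members go to different blocks, giving {S7,S8,S9,S10} and {S6}.
On input q, block {S7,S8,S9,S10} splits into {S7,S10} and {S8,S9}.
On input q, block {S7,S10} splits into {S7} and {S10}.
The partition is now stable with 6 blocks: {S7} | {S0} | {S3} | {S6} | {S8,S9} | {S10}.
S0 and S6 end up in different blocks, so they are distinguishable. For instance, the string 'ε' is accepted from only S6.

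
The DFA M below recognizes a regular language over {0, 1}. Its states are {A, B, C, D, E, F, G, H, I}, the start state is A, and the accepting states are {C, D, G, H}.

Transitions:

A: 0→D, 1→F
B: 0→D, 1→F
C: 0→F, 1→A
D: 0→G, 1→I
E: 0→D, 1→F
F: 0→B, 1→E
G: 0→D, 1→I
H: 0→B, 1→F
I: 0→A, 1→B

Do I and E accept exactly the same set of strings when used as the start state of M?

No

States {C,H} cannot be reached from the start state, so discard them.
Initial partition by acceptance: {D,G} | {A,B,E,F,I}.
Refine {A,B,E,F,I} on symbol 0: members go to different blocks, giving {A,B,E} and {F,I}.
Stable partition: {D,G} | {A,B,E} | {F,I} — 3 equivalence classes.
I and E end up in different blocks, so they are distinguishable. For instance, the string '0' is accepted from only E.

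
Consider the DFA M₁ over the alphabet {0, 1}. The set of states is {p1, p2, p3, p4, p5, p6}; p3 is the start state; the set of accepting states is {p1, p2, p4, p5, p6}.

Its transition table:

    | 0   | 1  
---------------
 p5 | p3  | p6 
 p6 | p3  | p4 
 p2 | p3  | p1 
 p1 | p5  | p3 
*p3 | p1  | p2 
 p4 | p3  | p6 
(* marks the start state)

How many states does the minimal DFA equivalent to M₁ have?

4

All states are reachable from the start state.
P0 = {p1,p2,p4,p5,p6} | {p3}.
Refine {p1,p2,p4,p5,p6} on symbol 0: members go to different blocks, giving {p2,p4,p5,p6} and {p1}.
Split {p2,p4,p5,p6} by δ(·,1) → {p4,p5,p6} and {p2}.
Stable partition: {p4,p5,p6} | {p3} | {p1} | {p2} — 4 equivalence classes.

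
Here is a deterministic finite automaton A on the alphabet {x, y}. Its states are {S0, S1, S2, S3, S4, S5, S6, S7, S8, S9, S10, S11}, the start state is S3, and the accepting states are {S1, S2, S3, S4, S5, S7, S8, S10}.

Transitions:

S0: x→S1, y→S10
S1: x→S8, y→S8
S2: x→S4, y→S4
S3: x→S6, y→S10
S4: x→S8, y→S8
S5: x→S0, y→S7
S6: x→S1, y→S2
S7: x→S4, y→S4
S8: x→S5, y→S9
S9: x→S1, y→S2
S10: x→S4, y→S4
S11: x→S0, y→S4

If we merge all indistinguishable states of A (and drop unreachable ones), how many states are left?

5

First remove the unreachable states {S11}; 11 states remain.
Initial partition by acceptance: {S1,S2,S3,S4,S5,S7,S8,S10} | {S0,S6,S9}.
Split {S1,S2,S3,S4,S5,S7,S8,S10} by δ(·,x) → {S1,S2,S4,S7,S8,S10} and {S3,S5}.
On input x, block {S1,S2,S4,S7,S8,S10} splits into {S1,S2,S4,S7,S10} and {S8}.
On input x, block {S1,S2,S4,S7,S10} splits into {S2,S7,S10} and {S1,S4}.
No further refinement is possible. Final partition (5 blocks): {S2,S7,S10} | {S0,S6,S9} | {S3,S5} | {S8} | {S1,S4}.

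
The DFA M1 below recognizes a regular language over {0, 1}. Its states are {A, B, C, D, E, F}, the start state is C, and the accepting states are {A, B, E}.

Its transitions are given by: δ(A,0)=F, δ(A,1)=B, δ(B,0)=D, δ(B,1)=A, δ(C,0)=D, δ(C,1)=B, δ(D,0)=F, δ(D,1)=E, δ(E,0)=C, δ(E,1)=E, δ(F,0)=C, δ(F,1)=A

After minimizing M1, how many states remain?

2

P0 = {A,B,E} | {C,D,F}.
No further refinement is possible. Final partition (2 blocks): {A,B,E} | {C,D,F}.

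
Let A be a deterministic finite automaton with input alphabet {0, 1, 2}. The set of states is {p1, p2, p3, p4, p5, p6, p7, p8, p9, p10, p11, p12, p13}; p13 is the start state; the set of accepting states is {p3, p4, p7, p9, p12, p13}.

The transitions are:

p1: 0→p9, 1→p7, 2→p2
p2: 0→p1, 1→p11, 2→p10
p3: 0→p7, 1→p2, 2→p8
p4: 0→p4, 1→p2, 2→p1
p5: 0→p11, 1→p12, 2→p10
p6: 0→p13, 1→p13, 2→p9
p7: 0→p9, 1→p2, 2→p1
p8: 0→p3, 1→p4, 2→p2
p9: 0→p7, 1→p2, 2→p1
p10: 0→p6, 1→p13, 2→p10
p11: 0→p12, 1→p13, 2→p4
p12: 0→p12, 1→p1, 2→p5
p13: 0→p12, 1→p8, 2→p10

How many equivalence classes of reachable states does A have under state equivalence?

6

P0 = {p3,p4,p7,p9,p12,p13} | {p1,p2,p5,p6,p8,p10,p11}.
On input 0, block {p1,p2,p5,p6,p8,p10,p11} splits into {p1,p6,p8,p11} and {p2,p5,p10}.
On input 1, block {p3,p4,p7,p9,p12,p13} splits into {p3,p4,p7,p9} and {p12,p13}.
Split {p1,p6,p8,p11} by δ(·,0) → {p1,p8} and {p6,p11}.
Refine {p2,p5,p10} on symbol 0: members go to different blocks, giving {p5,p10} and {p2}.
No further refinement is possible. Final partition (6 blocks): {p3,p4,p7,p9} | {p1,p8} | {p5,p10} | {p12,p13} | {p6,p11} | {p2}.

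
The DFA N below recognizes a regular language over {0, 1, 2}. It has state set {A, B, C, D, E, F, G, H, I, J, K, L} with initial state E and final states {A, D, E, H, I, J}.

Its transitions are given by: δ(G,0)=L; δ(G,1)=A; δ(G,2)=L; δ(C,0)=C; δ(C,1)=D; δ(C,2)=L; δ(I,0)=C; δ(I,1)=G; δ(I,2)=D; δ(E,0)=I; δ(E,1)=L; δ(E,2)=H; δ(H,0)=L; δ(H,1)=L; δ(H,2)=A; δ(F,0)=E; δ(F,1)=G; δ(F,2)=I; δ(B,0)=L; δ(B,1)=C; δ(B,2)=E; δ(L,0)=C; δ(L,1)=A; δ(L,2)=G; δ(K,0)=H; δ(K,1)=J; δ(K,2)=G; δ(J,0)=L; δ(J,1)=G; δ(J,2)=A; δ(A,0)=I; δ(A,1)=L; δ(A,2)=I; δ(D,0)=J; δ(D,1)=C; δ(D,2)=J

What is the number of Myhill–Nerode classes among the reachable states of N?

States {B,F,K} cannot be reached from the start state, so discard them.
P0 = {A,D,E,H,I,J} | {C,G,L}.
Split {A,D,E,H,I,J} by δ(·,0) → {A,D,E} and {H,I,J}.
The partition is now stable with 3 blocks: {A,D,E} | {C,G,L} | {H,I,J}.

3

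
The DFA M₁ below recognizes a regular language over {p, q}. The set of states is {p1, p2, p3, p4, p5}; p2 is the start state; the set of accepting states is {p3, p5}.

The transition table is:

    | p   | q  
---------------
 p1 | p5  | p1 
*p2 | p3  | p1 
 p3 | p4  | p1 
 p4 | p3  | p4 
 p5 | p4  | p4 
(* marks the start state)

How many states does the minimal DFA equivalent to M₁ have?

2

Initial partition by acceptance: {p3,p5} | {p1,p2,p4}.
The partition is now stable with 2 blocks: {p3,p5} | {p1,p2,p4}.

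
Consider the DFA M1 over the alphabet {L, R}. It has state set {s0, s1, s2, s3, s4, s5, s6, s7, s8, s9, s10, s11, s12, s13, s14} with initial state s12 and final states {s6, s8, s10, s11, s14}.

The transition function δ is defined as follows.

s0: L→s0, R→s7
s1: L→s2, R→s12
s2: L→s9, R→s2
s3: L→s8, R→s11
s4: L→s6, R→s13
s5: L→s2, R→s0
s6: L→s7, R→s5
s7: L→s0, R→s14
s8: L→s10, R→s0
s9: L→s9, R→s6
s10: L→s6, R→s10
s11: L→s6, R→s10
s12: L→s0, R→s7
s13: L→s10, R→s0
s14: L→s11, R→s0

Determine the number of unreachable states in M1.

5

BFS from s12 reaches {s0, s2, s5, s6, s7, s9, s10, s11, s12, s14}; the 5 state(s) s1, s3, s4, s8, s13 are never visited.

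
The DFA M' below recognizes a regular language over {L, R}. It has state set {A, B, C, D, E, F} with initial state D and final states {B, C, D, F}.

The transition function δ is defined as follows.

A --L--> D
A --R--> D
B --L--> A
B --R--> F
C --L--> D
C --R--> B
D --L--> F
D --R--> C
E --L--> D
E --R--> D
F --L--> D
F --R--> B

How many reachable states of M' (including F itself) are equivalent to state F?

Reachable states from the start: {A,B,C,D,F}. Unreachable: {E} — drop them.
P0 = {B,C,D,F} | {A}.
Split {B,C,D,F} by δ(·,L) → {C,D,F} and {B}.
Refine {C,D,F} on symbol R: members go to different blocks, giving {C,F} and {D}.
The partition is now stable with 4 blocks: {C,F} | {A} | {B} | {D}.
State F belongs to the block {C,F}, which has 2 states.

2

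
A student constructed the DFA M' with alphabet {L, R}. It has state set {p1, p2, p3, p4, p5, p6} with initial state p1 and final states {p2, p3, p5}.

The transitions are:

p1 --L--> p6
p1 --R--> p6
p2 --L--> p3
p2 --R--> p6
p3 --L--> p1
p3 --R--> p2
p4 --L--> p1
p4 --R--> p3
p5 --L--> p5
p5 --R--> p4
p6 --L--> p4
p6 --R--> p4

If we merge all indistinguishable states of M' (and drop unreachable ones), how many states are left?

States {p5} cannot be reached from the start state, so discard them.
P0 = {p2,p3} | {p1,p4,p6}.
Refine {p2,p3} on symbol L: members go to different blocks, giving {p2} and {p3}.
On input R, block {p1,p4,p6} splits into {p1,p6} and {p4}.
Refine {p1,p6} on symbol L: members go to different blocks, giving {p1} and {p6}.
No further refinement is possible. Final partition (5 blocks): {p2} | {p1} | {p3} | {p4} | {p6}.

5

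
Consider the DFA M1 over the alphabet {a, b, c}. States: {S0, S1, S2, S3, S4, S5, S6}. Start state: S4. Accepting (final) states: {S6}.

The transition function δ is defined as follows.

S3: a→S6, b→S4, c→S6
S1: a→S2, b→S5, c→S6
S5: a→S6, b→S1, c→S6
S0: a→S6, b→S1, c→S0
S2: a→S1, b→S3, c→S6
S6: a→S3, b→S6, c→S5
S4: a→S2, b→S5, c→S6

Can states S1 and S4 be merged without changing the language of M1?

Reachable states from the start: {S1,S2,S3,S4,S5,S6}. Unreachable: {S0} — drop them.
Start with accepting vs non-accepting: {S6} | {S1,S2,S3,S4,S5}.
Refine {S1,S2,S3,S4,S5} on symbol a: members go to different blocks, giving {S1,S2,S4} and {S3,S5}.
Stable partition: {S6} | {S1,S2,S4} | {S3,S5} — 3 equivalence classes.
S1 and S4 lie in the same block of the stable partition, so they are equivalent — no string distinguishes them.

Yes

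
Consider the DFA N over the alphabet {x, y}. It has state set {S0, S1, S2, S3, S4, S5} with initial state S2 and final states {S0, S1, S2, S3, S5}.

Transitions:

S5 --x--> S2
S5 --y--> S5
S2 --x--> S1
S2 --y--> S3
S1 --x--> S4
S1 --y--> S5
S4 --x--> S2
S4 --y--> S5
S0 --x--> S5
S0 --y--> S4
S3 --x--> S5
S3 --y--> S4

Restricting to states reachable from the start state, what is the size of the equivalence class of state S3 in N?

Reachable states from the start: {S1,S2,S3,S4,S5}. Unreachable: {S0} — drop them.
Initial partition by acceptance: {S1,S2,S3,S5} | {S4}.
Refine {S1,S2,S3,S5} on symbol x: members go to different blocks, giving {S2,S3,S5} and {S1}.
Split {S2,S3,S5} by δ(·,x) → {S3,S5} and {S2}.
On input x, block {S3,S5} splits into {S3} and {S5}.
The partition is now stable with 5 blocks: {S3} | {S4} | {S1} | {S2} | {S5}.
State S3 belongs to the block {S3}, which has 1 states.

1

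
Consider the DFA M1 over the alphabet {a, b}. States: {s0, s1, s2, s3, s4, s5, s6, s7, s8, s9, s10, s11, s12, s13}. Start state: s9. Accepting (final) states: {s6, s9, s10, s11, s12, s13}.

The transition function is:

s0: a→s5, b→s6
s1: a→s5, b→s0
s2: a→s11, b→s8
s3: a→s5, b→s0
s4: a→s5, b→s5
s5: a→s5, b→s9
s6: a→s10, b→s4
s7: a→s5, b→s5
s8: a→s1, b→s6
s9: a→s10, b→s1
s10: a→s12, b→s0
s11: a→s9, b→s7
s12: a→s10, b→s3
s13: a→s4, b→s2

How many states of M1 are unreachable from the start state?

No path from s9 leads to s2, s7, s8, s11, s13; the other 9 states are all reachable.

5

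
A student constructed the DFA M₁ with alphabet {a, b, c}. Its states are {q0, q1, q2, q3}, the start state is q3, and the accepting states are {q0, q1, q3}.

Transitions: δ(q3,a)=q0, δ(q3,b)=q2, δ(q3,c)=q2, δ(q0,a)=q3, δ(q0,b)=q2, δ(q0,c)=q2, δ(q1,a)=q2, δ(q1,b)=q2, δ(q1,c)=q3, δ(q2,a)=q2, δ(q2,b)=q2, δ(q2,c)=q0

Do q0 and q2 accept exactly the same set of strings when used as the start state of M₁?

First remove the unreachable states {q1}; 3 states remain.
Initial partition by acceptance: {q0,q3} | {q2}.
No further refinement is possible. Final partition (2 blocks): {q0,q3} | {q2}.
q0 and q2 end up in different blocks, so they are distinguishable. For instance, the string 'ε' is accepted from only q0.

No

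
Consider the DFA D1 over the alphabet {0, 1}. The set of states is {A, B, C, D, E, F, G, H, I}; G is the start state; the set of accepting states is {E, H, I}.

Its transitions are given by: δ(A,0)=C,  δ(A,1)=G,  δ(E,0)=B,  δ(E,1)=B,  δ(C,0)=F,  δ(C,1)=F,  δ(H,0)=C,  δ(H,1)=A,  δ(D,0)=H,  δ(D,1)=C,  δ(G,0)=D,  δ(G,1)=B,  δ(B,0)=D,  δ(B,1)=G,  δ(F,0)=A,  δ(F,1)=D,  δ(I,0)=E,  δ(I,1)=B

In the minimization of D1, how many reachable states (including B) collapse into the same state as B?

2

Reachable states from the start: {A,B,C,D,F,G,H}. Unreachable: {E,I} — drop them.
P0 = {H} | {A,B,C,D,F,G}.
On input 0, block {A,B,C,D,F,G} splits into {A,B,C,F,G} and {D}.
Refine {A,B,C,F,G} on symbol 0: members go to different blocks, giving {A,C,F} and {B,G}.
On input 1, block {A,C,F} splits into {A} and {C} and {F}.
The partition is now stable with 6 blocks: {H} | {A} | {D} | {B,G} | {C} | {F}.
State B belongs to the block {B,G}, which has 2 states.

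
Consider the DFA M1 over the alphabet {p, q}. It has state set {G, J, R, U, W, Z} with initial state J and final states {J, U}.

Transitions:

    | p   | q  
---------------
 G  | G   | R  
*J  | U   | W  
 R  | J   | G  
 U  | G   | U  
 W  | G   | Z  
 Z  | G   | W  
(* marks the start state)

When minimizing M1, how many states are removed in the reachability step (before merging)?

A breadth-first search from the start state visits every state.

0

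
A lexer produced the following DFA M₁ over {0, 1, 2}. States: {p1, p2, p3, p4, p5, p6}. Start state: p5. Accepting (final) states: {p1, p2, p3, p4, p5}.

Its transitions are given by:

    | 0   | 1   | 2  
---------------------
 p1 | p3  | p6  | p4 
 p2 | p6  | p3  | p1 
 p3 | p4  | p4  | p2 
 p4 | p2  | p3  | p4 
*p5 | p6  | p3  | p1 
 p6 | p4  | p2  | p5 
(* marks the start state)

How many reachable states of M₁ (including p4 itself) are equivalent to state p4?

1

Initial partition by acceptance: {p1,p2,p3,p4,p5} | {p6}.
On input 0, block {p1,p2,p3,p4,p5} splits into {p1,p3,p4} and {p2,p5}.
Refine {p1,p3,p4} on symbol 0: members go to different blocks, giving {p1,p3} and {p4}.
On input 0, block {p1,p3} splits into {p1} and {p3}.
Stable partition: {p1} | {p6} | {p2,p5} | {p4} | {p3} — 5 equivalence classes.
The equivalence class containing p4 is {p4}, of size 1.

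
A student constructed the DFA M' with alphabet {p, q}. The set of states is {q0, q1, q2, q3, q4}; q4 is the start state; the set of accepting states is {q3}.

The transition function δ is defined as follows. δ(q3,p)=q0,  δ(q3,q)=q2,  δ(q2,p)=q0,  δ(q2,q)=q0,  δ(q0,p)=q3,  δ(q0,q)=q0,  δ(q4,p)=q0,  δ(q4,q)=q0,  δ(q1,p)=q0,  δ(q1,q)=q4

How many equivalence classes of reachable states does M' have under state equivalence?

States {q1} cannot be reached from the start state, so discard them.
P0 = {q3} | {q0,q2,q4}.
Split {q0,q2,q4} by δ(·,p) → {q2,q4} and {q0}.
The partition is now stable with 3 blocks: {q3} | {q2,q4} | {q0}.

3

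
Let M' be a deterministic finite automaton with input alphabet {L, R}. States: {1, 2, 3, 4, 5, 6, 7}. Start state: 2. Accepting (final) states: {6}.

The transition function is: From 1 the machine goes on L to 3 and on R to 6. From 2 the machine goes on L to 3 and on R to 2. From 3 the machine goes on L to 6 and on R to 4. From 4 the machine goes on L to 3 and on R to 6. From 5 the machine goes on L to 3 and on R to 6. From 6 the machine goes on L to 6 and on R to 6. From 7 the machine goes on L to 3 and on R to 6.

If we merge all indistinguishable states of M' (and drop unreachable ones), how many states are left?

Reachable states from the start: {2,3,4,6}. Unreachable: {1,5,7} — drop them.
Start with accepting vs non-accepting: {6} | {2,3,4}.
Refine {2,3,4} on symbol L: members go to different blocks, giving {2,4} and {3}.
On input R, block {2,4} splits into {2} and {4}.
Stable partition: {6} | {2} | {3} | {4} — 4 equivalence classes.

4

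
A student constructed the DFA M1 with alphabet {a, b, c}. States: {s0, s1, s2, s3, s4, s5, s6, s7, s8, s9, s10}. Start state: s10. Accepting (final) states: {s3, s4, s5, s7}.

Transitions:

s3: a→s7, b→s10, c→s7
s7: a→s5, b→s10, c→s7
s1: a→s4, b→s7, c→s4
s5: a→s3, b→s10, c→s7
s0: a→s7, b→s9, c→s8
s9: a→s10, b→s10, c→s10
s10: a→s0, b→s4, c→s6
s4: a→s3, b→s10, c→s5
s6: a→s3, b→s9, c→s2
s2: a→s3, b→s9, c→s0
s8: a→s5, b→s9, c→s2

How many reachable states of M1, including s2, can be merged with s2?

Reachable states from the start: {s0,s2,s3,s4,s5,s6,s7,s8,s9,s10}. Unreachable: {s1} — drop them.
P0 = {s3,s4,s5,s7} | {s0,s2,s6,s8,s9,s10}.
On input a, block {s0,s2,s6,s8,s9,s10} splits into {s0,s2,s6,s8} and {s9,s10}.
Refine {s9,s10} on symbol a: members go to different blocks, giving {s9} and {s10}.
No further refinement is possible. Final partition (4 blocks): {s3,s4,s5,s7} | {s0,s2,s6,s8} | {s9} | {s10}.
The equivalence class containing s2 is {s0,s2,s6,s8}, of size 4.

4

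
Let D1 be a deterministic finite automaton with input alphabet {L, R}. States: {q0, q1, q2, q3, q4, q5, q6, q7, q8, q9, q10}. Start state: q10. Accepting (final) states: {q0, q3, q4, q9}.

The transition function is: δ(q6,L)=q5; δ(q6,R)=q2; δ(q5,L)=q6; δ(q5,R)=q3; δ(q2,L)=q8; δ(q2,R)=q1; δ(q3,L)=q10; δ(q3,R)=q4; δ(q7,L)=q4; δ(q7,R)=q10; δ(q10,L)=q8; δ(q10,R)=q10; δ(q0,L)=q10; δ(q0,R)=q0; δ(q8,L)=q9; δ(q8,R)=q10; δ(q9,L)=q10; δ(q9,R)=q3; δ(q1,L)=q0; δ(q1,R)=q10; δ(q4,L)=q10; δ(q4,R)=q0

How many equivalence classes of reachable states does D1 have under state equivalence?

3

Reachable states from the start: {q0,q3,q4,q8,q9,q10}. Unreachable: {q1,q2,q5,q6,q7} — drop them.
P0 = {q0,q3,q4,q9} | {q8,q10}.
Refine {q8,q10} on symbol L: members go to different blocks, giving {q8} and {q10}.
The partition is now stable with 3 blocks: {q0,q3,q4,q9} | {q8} | {q10}.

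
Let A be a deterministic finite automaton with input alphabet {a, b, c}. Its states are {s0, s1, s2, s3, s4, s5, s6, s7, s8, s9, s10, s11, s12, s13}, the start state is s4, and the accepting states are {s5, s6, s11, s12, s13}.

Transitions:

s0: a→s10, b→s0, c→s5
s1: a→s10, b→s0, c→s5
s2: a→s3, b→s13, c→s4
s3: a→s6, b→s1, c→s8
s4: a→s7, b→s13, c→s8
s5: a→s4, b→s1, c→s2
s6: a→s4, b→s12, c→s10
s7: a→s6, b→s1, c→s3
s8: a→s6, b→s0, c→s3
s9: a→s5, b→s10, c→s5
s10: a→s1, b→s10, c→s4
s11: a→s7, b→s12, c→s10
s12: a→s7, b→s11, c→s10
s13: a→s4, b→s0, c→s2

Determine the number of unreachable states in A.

1

BFS from s4 reaches {s0, s1, s2, s3, s4, s5, s6, s7, s8, s10, s11, s12, s13}; the 1 state(s) s9 are never visited.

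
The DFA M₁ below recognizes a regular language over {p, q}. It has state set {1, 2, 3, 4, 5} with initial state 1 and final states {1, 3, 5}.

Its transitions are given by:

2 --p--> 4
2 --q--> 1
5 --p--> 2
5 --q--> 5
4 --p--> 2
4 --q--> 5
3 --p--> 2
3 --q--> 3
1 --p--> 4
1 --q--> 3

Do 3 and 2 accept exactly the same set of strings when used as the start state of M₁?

No

Initial partition by acceptance: {1,3,5} | {2,4}.
No further refinement is possible. Final partition (2 blocks): {1,3,5} | {2,4}.
3 and 2 end up in different blocks, so they are distinguishable. For instance, the string 'ε' is accepted from only 3.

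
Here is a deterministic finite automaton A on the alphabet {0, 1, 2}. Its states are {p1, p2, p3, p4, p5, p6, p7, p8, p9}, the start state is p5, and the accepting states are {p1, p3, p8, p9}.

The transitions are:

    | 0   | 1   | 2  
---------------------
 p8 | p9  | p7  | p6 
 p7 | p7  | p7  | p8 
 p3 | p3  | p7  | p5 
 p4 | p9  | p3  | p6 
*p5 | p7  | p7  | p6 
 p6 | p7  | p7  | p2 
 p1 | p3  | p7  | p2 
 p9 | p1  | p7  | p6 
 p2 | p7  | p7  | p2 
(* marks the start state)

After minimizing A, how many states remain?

States {p4} cannot be reached from the start state, so discard them.
Start with accepting vs non-accepting: {p1,p3,p8,p9} | {p2,p5,p6,p7}.
Split {p2,p5,p6,p7} by δ(·,2) → {p2,p5,p6} and {p7}.
The partition is now stable with 3 blocks: {p1,p3,p8,p9} | {p2,p5,p6} | {p7}.

3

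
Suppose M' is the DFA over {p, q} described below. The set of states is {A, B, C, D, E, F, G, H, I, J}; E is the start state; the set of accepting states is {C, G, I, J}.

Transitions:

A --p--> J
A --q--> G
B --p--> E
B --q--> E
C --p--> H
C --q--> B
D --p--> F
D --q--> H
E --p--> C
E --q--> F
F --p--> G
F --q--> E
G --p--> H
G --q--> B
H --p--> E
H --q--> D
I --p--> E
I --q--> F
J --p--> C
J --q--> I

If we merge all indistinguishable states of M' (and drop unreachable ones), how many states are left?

Reachable states from the start: {B,C,D,E,F,G,H}. Unreachable: {A,I,J} — drop them.
Start with accepting vs non-accepting: {C,G} | {B,D,E,F,H}.
On input p, block {B,D,E,F,H} splits into {B,D,H} and {E,F}.
On input q, block {B,D,H} splits into {D,H} and {B}.
No further refinement is possible. Final partition (4 blocks): {C,G} | {D,H} | {E,F} | {B}.

4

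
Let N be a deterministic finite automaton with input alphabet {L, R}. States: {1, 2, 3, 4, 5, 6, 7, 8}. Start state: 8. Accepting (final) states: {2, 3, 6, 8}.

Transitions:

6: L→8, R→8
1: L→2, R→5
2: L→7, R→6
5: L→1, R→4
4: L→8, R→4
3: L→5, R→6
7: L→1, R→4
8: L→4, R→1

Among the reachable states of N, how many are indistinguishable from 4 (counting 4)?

First remove the unreachable states {3}; 7 states remain.
Initial partition by acceptance: {2,6,8} | {1,4,5,7}.
Refine {2,6,8} on symbol L: members go to different blocks, giving {2,8} and {6}.
Refine {2,8} on symbol R: members go to different blocks, giving {2} and {8}.
Refine {1,4,5,7} on symbol L: members go to different blocks, giving {5,7} and {1} and {4}.
The partition is now stable with 6 blocks: {2} | {5,7} | {6} | {8} | {1} | {4}.
State 4 belongs to the block {4}, which has 1 states.

1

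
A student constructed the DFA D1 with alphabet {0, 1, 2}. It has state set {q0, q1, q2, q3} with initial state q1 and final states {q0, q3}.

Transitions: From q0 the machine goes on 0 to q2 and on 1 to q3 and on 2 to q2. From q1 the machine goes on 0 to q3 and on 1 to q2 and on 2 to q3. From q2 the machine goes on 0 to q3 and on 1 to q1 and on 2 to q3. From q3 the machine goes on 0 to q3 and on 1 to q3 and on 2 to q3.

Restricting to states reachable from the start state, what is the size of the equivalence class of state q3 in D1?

1

States {q0} cannot be reached from the start state, so discard them.
Start with accepting vs non-accepting: {q3} | {q1,q2}.
The partition is now stable with 2 blocks: {q3} | {q1,q2}.
The equivalence class containing q3 is {q3}, of size 1.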